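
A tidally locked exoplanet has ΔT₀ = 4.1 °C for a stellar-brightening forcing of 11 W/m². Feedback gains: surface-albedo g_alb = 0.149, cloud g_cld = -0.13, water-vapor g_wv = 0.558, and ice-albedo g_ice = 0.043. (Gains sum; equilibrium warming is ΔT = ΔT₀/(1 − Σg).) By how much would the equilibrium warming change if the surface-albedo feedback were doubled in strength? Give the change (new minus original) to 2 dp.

6.96 °C

Original: g = 0.62, ΔT = 4.1/(1−0.62) = 10.7895 °C.
With doubled surface-albedo: g' = 0.769, ΔT' = 4.1/(1−0.769) = 17.7489 °C.
Change = 17.7489 − 10.7895 = 6.96 °C.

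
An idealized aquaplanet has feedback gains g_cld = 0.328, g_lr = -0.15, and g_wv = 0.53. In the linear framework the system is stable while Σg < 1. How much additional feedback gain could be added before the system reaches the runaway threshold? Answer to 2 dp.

Current total gain = 0.328 − 0.15 + 0.53 = 0.708.
Margin to runaway = 1 − 0.708 = 0.29.

0.29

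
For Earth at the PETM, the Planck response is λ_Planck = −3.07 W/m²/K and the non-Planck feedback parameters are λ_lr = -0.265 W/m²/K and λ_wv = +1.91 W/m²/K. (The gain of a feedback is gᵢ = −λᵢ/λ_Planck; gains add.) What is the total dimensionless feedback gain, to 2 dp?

Convert to gains: g_lr = -0.265/3.07 = -0.08632; g_wv = 1.91/3.07 = 0.6221.
Total gain g = 0.53578.

0.54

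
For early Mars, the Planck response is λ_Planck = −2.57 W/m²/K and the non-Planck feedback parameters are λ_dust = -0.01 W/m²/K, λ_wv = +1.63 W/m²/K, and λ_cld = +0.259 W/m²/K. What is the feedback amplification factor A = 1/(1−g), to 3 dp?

Convert to gains: g_dust = -0.01/2.57 = -0.003891; g_wv = 1.63/2.57 = 0.6342; g_cld = 0.259/2.57 = 0.1008.
Total gain g = 0.731109.
A = 1/(1 − 0.731109) = 3.719.

3.719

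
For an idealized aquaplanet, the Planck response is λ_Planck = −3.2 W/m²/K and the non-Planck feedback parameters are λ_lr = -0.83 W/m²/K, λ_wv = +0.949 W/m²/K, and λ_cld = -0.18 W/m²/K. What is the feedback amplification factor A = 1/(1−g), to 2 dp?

0.98

Convert to gains: g_lr = -0.83/3.2 = -0.2594; g_wv = 0.949/3.2 = 0.2966; g_cld = -0.18/3.2 = -0.05625.
Total gain g = -0.01905.
A = 1/(1 + 0.01905) = 0.98.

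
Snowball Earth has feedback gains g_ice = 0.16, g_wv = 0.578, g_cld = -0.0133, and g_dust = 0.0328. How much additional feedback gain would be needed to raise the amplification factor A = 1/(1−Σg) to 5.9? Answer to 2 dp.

0.07

Current total gain = 0.7575.
Target gain for A = 5.9: g* = 1 − 1/5.9 = 0.8305.
Additional gain needed = 0.8305 − 0.7575 = 0.07.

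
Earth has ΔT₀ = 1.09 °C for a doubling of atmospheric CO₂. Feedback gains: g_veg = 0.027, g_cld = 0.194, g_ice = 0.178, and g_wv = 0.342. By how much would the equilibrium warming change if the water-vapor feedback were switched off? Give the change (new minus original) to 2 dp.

Original: g = 0.741, ΔT = 1.09/(1−0.741) = 4.2085 °C.
Without water-vapor: g' = 0.399, ΔT' = 1.09/(1−0.399) = 1.8136 °C.
Change = 1.8136 − 4.2085 = -2.39 °C.

-2.39 °C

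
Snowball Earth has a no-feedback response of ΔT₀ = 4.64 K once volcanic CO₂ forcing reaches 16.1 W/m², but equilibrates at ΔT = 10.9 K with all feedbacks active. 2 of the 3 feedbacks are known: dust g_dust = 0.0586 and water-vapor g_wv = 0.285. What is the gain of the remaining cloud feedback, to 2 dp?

0.23

Amplification A = ΔT/ΔT₀ = 10.9/4.64 = 2.349.
Total gain g = 1 − 1/A = 1 − 1/2.349 = 0.5743.
Known gains sum to 0.0586 + 0.285 = 0.3436.
g_cld = 0.5743 − 0.3436 = 0.23.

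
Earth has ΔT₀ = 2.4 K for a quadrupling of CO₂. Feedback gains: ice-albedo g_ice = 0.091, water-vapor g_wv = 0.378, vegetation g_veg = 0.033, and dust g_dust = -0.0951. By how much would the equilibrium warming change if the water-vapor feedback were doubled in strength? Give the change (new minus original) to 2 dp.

7.11 K

Original: g = 0.4069, ΔT = 2.4/(1−0.4069) = 4.0465 K.
With doubled water-vapor: g' = 0.7849, ΔT' = 2.4/(1−0.7849) = 11.1576 K.
Change = 11.1576 − 4.0465 = 7.11 K.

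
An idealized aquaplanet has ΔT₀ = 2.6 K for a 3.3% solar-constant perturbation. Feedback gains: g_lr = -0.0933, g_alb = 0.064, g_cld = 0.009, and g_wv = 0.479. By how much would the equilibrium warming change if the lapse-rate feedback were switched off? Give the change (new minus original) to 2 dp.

Original: g = 0.4587, ΔT = 2.6/(1−0.4587) = 4.8033 K.
Without lapse-rate: g' = 0.552, ΔT' = 2.6/(1−0.552) = 5.8036 K.
Change = 5.8036 − 4.8033 = 1.00 K.

1.00 K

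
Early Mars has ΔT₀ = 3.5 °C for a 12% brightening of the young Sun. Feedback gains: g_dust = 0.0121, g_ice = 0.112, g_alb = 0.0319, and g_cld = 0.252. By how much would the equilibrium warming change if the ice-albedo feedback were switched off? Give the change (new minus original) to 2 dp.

Original: g = 0.408, ΔT = 3.5/(1−0.408) = 5.9122 °C.
Without ice-albedo: g' = 0.296, ΔT' = 3.5/(1−0.296) = 4.9716 °C.
Change = 4.9716 − 5.9122 = -0.94 °C.

-0.94 °C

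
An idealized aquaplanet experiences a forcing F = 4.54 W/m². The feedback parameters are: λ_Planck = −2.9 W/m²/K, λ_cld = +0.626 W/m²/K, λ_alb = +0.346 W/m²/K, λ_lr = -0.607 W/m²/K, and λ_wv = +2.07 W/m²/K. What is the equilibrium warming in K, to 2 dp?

Net feedback parameter λ = (−2.9) + (+0.626) + (+0.346) + (-0.607) + (+2.07) = -0.465 W/m²/K.
ΔT = −F/λ = −4.54/(-0.465) = 9.76 K.

9.76 K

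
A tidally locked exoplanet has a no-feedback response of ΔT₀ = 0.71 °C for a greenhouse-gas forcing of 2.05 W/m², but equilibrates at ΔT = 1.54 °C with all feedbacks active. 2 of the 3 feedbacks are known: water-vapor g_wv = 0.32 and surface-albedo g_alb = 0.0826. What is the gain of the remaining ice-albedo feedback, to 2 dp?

Amplification A = ΔT/ΔT₀ = 1.54/0.71 = 2.169.
Total gain g = 1 − 1/A = 1 − 1/2.169 = 0.539.
Known gains sum to 0.32 + 0.0826 = 0.4026.
g_ice = 0.539 − 0.4026 = 0.14.

0.14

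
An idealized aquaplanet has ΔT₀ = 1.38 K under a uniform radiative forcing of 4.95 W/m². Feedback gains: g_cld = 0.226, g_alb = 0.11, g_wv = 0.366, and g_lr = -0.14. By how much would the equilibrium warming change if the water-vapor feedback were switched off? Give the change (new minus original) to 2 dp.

-1.43 K

Original: g = 0.562, ΔT = 1.38/(1−0.562) = 3.1507 K.
Without water-vapor: g' = 0.196, ΔT' = 1.38/(1−0.196) = 1.7164 K.
Change = 1.7164 − 3.1507 = -1.43 K.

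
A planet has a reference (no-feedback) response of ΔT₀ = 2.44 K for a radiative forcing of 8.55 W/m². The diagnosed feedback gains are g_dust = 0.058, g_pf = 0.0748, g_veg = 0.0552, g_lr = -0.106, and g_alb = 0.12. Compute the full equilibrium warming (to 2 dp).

Total gain g = 0.058 + 0.0748 + 0.0552 − 0.106 + 0.12 = 0.202.
Amplification A = 1/(1 − 0.202) = 1.253.
ΔT = 2.44 × 1.253 = 3.06 K.

3.06 K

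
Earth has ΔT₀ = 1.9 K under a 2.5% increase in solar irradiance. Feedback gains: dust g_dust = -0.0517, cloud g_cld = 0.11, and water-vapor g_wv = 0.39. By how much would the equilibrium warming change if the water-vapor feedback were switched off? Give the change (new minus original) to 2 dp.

Original: g = 0.4483, ΔT = 1.9/(1−0.4483) = 3.4439 K.
Without water-vapor: g' = 0.0583, ΔT' = 1.9/(1−0.0583) = 2.0176 K.
Change = 2.0176 − 3.4439 = -1.43 K.

-1.43 K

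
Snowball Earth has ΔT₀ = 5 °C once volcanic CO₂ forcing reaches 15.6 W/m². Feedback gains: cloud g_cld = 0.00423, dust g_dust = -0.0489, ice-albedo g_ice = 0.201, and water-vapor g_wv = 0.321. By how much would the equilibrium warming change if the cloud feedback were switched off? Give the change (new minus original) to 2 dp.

-0.08 °C

Original: g = 0.47733, ΔT = 5/(1−0.47733) = 9.5663 °C.
Without cloud: g' = 0.4731, ΔT' = 5/(1−0.4731) = 9.4895 °C.
Change = 9.4895 − 9.5663 = -0.08 °C.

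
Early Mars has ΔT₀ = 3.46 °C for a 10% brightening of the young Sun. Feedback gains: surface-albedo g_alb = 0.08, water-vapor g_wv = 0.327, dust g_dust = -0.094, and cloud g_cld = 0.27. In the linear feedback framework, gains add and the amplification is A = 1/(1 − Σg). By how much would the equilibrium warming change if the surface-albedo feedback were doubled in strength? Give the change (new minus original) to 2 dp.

Original: g = 0.583, ΔT = 3.46/(1−0.583) = 8.2974 °C.
With doubled surface-albedo: g' = 0.663, ΔT' = 3.46/(1−0.663) = 10.2671 °C.
Change = 10.2671 − 8.2974 = 1.97 °C.

1.97 °C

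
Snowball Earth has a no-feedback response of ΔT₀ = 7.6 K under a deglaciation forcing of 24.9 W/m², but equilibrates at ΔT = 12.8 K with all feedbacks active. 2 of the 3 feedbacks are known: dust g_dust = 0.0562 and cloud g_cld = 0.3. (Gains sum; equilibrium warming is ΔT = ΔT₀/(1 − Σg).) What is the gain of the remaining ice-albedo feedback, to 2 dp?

Amplification A = ΔT/ΔT₀ = 12.8/7.6 = 1.684.
Total gain g = 1 − 1/A = 1 − 1/1.684 = 0.4062.
Known gains sum to 0.0562 + 0.3 = 0.3562.
g_ice = 0.4062 − 0.3562 = 0.05.

0.05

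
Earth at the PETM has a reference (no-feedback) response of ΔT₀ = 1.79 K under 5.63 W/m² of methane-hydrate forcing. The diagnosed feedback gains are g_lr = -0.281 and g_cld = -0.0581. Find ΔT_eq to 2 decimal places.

Total gain g = -0.281 − 0.0581 = -0.3391.
Amplification A = 1/(1 + 0.3391) = 0.7468.
ΔT = 1.79 × 0.7468 = 1.34 K.

1.34 K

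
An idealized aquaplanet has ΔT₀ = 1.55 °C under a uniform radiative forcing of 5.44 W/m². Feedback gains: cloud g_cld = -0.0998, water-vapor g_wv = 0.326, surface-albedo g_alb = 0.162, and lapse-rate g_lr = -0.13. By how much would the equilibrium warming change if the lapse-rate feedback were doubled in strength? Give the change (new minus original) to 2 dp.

-0.31 °C

Original: g = 0.2582, ΔT = 1.55/(1−0.2582) = 2.0895 °C.
With doubled lapse-rate: g' = 0.1282, ΔT' = 1.55/(1−0.1282) = 1.7779 °C.
Change = 1.7779 − 2.0895 = -0.31 °C.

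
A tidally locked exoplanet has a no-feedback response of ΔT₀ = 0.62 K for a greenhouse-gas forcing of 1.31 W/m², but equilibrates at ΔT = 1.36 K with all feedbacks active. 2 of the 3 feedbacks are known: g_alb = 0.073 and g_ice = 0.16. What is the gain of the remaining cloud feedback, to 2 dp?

Amplification A = ΔT/ΔT₀ = 1.36/0.62 = 2.194.
Total gain g = 1 − 1/A = 1 − 1/2.194 = 0.5442.
Known gains sum to 0.073 + 0.16 = 0.233.
g_cld = 0.5442 − 0.233 = 0.31.

0.31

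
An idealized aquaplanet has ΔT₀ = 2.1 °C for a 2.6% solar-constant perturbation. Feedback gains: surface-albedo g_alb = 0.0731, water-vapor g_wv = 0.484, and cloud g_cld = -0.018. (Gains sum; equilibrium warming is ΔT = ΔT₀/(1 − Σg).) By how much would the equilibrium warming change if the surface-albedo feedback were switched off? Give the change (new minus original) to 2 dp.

-0.62 °C

Original: g = 0.5391, ΔT = 2.1/(1−0.5391) = 4.5563 °C.
Without surface-albedo: g' = 0.466, ΔT' = 2.1/(1−0.466) = 3.9326 °C.
Change = 3.9326 − 4.5563 = -0.62 °C.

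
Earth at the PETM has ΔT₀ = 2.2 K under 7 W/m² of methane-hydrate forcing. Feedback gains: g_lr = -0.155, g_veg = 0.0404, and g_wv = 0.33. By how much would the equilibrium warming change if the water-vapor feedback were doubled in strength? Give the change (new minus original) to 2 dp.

Original: g = 0.2154, ΔT = 2.2/(1−0.2154) = 2.8040 K.
With doubled water-vapor: g' = 0.5454, ΔT' = 2.2/(1−0.5454) = 4.8394 K.
Change = 4.8394 − 2.8040 = 2.04 K.

2.04 K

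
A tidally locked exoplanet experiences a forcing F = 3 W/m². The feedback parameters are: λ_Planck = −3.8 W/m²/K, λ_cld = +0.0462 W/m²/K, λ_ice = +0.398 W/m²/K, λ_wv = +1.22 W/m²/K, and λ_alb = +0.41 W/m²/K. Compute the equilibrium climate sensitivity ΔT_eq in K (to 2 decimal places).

1.74 K

Net feedback parameter λ = (−3.8) + (+0.0462) + (+0.398) + (+1.22) + (+0.41) = -1.7258 W/m²/K.
ΔT = −F/λ = −3/(-1.7258) = 1.74 K.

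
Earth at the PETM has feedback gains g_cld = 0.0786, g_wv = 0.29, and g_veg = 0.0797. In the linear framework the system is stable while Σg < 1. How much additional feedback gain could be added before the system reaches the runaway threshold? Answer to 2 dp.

Current total gain = 0.0786 + 0.29 + 0.0797 = 0.4483.
Margin to runaway = 1 − 0.4483 = 0.55.

0.55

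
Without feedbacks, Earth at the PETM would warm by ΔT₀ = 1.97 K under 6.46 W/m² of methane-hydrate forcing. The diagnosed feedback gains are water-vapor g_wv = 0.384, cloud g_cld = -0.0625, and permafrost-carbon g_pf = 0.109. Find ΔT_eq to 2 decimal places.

3.46 K

Total gain g = 0.384 − 0.0625 + 0.109 = 0.4305.
Amplification A = 1/(1 − 0.4305) = 1.756.
ΔT = 1.97 × 1.756 = 3.46 K.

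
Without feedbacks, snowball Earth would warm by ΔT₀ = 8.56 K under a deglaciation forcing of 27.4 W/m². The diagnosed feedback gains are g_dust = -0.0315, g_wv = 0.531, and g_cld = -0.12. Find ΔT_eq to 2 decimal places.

13.80 K

Total gain g = -0.0315 + 0.531 − 0.12 = 0.3795.
Amplification A = 1/(1 − 0.3795) = 1.612.
ΔT = 8.56 × 1.612 = 13.80 K.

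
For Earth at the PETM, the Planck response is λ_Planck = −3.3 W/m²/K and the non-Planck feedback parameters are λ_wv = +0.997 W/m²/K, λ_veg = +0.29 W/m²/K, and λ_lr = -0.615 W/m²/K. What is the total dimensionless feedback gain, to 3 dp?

0.204

Convert to gains: g_wv = 0.997/3.3 = 0.3021; g_veg = 0.29/3.3 = 0.08788; g_lr = -0.615/3.3 = -0.1864.
Total gain g = 0.20358.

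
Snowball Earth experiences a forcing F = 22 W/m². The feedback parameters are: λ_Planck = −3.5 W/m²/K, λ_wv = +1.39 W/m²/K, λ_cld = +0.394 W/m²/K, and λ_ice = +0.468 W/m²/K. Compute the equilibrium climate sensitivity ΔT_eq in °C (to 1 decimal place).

Net feedback parameter λ = (−3.5) + (+1.39) + (+0.394) + (+0.468) = -1.248 W/m²/K.
ΔT = −F/λ = −22/(-1.248) = 17.6 °C.

17.6 °C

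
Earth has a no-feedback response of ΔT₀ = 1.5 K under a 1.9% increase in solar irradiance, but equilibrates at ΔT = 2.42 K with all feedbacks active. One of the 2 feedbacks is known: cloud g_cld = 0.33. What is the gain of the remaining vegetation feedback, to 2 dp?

Amplification A = ΔT/ΔT₀ = 2.42/1.5 = 1.613.
Total gain g = 1 − 1/A = 1 − 1/1.613 = 0.38.
The known gain is 0.33.
g_veg = 0.38 − 0.33 = 0.05.

0.05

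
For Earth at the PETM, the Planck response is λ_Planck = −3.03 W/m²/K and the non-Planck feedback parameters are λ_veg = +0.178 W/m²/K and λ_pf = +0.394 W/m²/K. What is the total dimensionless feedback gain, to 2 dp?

Convert to gains: g_veg = 0.178/3.03 = 0.05875; g_pf = 0.394/3.03 = 0.13.
Total gain g = 0.18875.

0.19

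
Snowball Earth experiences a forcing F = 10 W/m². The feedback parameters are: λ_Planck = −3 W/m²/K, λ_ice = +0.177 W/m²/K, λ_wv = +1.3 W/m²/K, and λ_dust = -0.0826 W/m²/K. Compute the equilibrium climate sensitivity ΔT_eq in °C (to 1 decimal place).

6.2 °C

Net feedback parameter λ = (−3) + (+0.177) + (+1.3) + (-0.0826) = -1.6056 W/m²/K.
ΔT = −F/λ = −10/(-1.6056) = 6.2 °C.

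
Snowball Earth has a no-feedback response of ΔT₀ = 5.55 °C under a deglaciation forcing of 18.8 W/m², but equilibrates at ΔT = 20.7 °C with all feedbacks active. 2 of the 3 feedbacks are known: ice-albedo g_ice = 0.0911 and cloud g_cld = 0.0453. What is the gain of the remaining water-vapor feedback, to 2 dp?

Amplification A = ΔT/ΔT₀ = 20.7/5.55 = 3.73.
Total gain g = 1 − 1/A = 1 − 1/3.73 = 0.7319.
Known gains sum to 0.0911 + 0.0453 = 0.1364.
g_wv = 0.7319 − 0.1364 = 0.60.

0.60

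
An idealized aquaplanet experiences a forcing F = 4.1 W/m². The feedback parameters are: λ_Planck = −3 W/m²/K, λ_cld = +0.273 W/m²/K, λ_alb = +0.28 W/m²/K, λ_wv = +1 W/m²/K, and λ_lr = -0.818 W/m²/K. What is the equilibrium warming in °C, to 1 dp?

Net feedback parameter λ = (−3) + (+0.273) + (+0.28) + (+1) + (-0.818) = -2.265 W/m²/K.
ΔT = −F/λ = −4.1/(-2.265) = 1.8 °C.

1.8 °C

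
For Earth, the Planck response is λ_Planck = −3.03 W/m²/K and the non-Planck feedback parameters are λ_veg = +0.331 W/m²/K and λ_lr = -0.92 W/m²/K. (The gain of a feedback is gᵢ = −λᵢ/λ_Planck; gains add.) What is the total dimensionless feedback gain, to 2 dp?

Convert to gains: g_veg = 0.331/3.03 = 0.1092; g_lr = -0.92/3.03 = -0.3036.
Total gain g = -0.1944.

-0.19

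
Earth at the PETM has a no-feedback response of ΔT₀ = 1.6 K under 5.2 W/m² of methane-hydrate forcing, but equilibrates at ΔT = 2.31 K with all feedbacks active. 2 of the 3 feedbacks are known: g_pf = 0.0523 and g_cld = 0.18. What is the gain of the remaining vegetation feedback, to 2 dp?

Amplification A = ΔT/ΔT₀ = 2.31/1.6 = 1.444.
Total gain g = 1 − 1/A = 1 − 1/1.444 = 0.3075.
Known gains sum to 0.0523 + 0.18 = 0.2323.
g_veg = 0.3075 − 0.2323 = 0.08.

0.08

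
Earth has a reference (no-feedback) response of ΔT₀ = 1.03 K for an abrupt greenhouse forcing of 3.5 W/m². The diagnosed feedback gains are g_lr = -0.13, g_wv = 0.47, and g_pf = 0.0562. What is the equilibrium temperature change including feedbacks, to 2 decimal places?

Total gain g = -0.13 + 0.47 + 0.0562 = 0.3962.
Amplification A = 1/(1 − 0.3962) = 1.656.
ΔT = 1.03 × 1.656 = 1.71 K.

1.71 K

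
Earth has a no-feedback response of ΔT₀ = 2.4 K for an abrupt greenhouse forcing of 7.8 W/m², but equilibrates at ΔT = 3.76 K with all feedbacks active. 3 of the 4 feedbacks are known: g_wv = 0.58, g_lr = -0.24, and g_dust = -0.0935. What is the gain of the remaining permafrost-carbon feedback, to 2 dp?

Amplification A = ΔT/ΔT₀ = 3.76/2.4 = 1.567.
Total gain g = 1 − 1/A = 1 − 1/1.567 = 0.3618.
Known gains sum to 0.58 − 0.24 − 0.0935 = 0.2465.
g_pf = 0.3618 − 0.2465 = 0.12.

0.12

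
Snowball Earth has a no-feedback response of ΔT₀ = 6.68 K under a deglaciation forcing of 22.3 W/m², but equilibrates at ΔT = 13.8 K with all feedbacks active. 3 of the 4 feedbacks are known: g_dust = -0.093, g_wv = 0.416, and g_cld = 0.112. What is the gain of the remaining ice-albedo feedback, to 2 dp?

Amplification A = ΔT/ΔT₀ = 13.8/6.68 = 2.066.
Total gain g = 1 − 1/A = 1 − 1/2.066 = 0.516.
Known gains sum to -0.093 + 0.416 + 0.112 = 0.435.
g_ice = 0.516 − 0.435 = 0.08.

0.08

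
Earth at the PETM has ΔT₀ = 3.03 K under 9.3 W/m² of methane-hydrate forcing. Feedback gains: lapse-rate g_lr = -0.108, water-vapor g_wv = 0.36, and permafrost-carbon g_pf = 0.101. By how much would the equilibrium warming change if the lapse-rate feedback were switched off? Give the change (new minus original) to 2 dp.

0.94 K

Original: g = 0.353, ΔT = 3.03/(1−0.353) = 4.6832 K.
Without lapse-rate: g' = 0.461, ΔT' = 3.03/(1−0.461) = 5.6215 K.
Change = 5.6215 − 4.6832 = 0.94 K.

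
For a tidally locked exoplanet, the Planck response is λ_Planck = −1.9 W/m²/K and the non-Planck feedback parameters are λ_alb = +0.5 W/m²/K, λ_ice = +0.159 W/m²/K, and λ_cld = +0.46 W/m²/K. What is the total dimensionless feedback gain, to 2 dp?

0.59

Convert to gains: g_alb = 0.5/1.9 = 0.2632; g_ice = 0.159/1.9 = 0.08368; g_cld = 0.46/1.9 = 0.2421.
Total gain g = 0.58898.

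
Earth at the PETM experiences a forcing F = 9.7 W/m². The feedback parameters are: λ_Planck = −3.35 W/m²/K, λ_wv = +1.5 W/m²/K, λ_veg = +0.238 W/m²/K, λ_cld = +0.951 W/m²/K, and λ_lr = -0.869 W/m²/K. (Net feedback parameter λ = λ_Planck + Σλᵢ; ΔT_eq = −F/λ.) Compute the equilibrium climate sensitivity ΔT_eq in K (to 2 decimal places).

Net feedback parameter λ = (−3.35) + (+1.5) + (+0.238) + (+0.951) + (-0.869) = -1.53 W/m²/K.
ΔT = −F/λ = −9.7/(-1.53) = 6.34 K.

6.34 K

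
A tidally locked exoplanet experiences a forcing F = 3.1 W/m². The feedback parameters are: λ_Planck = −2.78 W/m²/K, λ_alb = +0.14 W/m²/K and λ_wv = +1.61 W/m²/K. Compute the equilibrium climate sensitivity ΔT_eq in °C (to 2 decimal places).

3.01 °C

Net feedback parameter λ = (−2.78) + (+0.14) + (+1.61) = -1.03 W/m²/K.
ΔT = −F/λ = −3.1/(-1.03) = 3.01 °C.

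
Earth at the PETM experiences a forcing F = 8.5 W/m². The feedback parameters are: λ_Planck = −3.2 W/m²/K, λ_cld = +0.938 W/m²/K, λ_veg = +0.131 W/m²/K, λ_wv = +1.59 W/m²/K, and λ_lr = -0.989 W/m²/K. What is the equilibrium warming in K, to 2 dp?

5.56 K

Net feedback parameter λ = (−3.2) + (+0.938) + (+0.131) + (+1.59) + (-0.989) = -1.53 W/m²/K.
ΔT = −F/λ = −8.5/(-1.53) = 5.56 K.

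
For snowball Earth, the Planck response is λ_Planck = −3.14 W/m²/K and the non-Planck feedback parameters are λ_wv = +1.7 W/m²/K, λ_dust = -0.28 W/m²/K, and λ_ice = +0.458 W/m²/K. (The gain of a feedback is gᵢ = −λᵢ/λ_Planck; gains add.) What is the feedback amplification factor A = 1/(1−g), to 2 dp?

2.49

Convert to gains: g_wv = 1.7/3.14 = 0.5414; g_dust = -0.28/3.14 = -0.08917; g_ice = 0.458/3.14 = 0.1459.
Total gain g = 0.59813.
A = 1/(1 − 0.59813) = 2.49.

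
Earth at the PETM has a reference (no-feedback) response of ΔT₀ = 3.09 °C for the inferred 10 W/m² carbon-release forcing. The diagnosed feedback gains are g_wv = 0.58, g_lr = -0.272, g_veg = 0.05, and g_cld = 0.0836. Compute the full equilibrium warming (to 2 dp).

Total gain g = 0.58 − 0.272 + 0.05 + 0.0836 = 0.4416.
Amplification A = 1/(1 − 0.4416) = 1.791.
ΔT = 3.09 × 1.791 = 5.53 °C.

5.53 °C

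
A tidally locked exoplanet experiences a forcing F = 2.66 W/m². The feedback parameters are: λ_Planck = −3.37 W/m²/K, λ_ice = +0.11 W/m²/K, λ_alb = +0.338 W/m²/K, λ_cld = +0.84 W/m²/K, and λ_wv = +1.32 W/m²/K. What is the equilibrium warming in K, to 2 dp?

Net feedback parameter λ = (−3.37) + (+0.11) + (+0.338) + (+0.84) + (+1.32) = -0.762 W/m²/K.
ΔT = −F/λ = −2.66/(-0.762) = 3.49 K.

3.49 K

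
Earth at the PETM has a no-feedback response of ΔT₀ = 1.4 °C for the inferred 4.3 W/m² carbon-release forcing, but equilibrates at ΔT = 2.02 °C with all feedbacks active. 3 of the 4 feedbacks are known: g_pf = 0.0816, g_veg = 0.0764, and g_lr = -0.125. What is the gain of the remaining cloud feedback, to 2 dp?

Amplification A = ΔT/ΔT₀ = 2.02/1.4 = 1.443.
Total gain g = 1 − 1/A = 1 − 1/1.443 = 0.307.
Known gains sum to 0.0816 + 0.0764 − 0.125 = 0.033.
g_cld = 0.307 − 0.033 = 0.27.

0.27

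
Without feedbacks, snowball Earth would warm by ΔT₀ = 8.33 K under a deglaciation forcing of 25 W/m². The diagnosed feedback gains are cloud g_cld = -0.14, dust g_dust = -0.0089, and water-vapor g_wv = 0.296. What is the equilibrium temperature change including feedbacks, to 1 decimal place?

9.8 K

Total gain g = -0.14 − 0.0089 + 0.296 = 0.1471.
Amplification A = 1/(1 − 0.1471) = 1.172.
ΔT = 8.33 × 1.172 = 9.8 K.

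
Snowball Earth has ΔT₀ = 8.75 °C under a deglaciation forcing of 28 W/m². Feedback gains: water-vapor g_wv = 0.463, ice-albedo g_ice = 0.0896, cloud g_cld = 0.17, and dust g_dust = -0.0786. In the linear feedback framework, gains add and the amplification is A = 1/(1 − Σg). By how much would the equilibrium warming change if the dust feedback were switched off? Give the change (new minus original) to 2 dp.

Original: g = 0.644, ΔT = 8.75/(1−0.644) = 24.5787 °C.
Without dust: g' = 0.7226, ΔT' = 8.75/(1−0.7226) = 31.5429 °C.
Change = 31.5429 − 24.5787 = 6.96 °C.

6.96 °C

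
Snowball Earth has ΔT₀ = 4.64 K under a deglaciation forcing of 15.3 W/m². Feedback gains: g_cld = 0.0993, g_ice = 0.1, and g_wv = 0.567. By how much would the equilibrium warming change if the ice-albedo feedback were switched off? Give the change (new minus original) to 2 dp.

Original: g = 0.7663, ΔT = 4.64/(1−0.7663) = 19.8545 K.
Without ice-albedo: g' = 0.6663, ΔT' = 4.64/(1−0.6663) = 13.9047 K.
Change = 13.9047 − 19.8545 = -5.95 K.

-5.95 K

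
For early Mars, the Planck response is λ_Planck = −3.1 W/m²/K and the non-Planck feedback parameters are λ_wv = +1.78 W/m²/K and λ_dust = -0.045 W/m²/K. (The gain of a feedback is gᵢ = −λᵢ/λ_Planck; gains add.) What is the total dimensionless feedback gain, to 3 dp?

0.560

Convert to gains: g_wv = 1.78/3.1 = 0.5742; g_dust = -0.045/3.1 = -0.01452.
Total gain g = 0.55968.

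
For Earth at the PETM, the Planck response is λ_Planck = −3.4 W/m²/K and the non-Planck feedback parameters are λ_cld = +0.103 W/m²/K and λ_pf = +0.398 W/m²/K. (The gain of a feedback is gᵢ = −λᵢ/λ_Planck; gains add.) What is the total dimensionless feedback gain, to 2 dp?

0.15

Convert to gains: g_cld = 0.103/3.4 = 0.03029; g_pf = 0.398/3.4 = 0.1171.
Total gain g = 0.14739.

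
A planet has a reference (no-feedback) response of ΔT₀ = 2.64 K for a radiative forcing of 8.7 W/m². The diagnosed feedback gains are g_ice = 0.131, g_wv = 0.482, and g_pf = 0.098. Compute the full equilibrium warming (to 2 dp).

9.13 K

Total gain g = 0.131 + 0.482 + 0.098 = 0.711.
Amplification A = 1/(1 − 0.711) = 3.46.
ΔT = 2.64 × 3.46 = 9.13 K.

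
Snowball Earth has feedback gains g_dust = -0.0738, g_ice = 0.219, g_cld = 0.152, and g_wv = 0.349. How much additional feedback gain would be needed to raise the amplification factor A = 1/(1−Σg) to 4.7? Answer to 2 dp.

Current total gain = 0.6462.
Target gain for A = 4.7: g* = 1 − 1/4.7 = 0.7872.
Additional gain needed = 0.7872 − 0.6462 = 0.14.

0.14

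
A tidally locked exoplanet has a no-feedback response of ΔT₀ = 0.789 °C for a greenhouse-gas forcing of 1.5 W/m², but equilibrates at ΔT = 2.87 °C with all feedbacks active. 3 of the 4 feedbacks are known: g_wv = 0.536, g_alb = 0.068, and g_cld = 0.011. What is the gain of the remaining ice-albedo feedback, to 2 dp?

Amplification A = ΔT/ΔT₀ = 2.87/0.789 = 3.638.
Total gain g = 1 − 1/A = 1 − 1/3.638 = 0.7251.
Known gains sum to 0.536 + 0.068 + 0.011 = 0.615.
g_ice = 0.7251 − 0.615 = 0.11.

0.11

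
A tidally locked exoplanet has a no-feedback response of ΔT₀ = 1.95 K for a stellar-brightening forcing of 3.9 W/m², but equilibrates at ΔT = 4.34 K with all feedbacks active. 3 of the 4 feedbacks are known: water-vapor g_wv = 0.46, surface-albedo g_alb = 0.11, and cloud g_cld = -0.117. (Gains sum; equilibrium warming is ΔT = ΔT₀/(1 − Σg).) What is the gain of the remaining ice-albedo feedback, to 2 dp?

0.10

Amplification A = ΔT/ΔT₀ = 4.34/1.95 = 2.226.
Total gain g = 1 − 1/A = 1 − 1/2.226 = 0.5508.
Known gains sum to 0.46 + 0.11 − 0.117 = 0.453.
g_ice = 0.5508 − 0.453 = 0.10.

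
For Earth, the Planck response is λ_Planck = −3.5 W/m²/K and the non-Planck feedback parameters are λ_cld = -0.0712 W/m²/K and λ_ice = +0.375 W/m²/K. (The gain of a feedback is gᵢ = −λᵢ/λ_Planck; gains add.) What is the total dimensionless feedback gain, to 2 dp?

Convert to gains: g_cld = -0.0712/3.5 = -0.02034; g_ice = 0.375/3.5 = 0.1071.
Total gain g = 0.08676.

0.09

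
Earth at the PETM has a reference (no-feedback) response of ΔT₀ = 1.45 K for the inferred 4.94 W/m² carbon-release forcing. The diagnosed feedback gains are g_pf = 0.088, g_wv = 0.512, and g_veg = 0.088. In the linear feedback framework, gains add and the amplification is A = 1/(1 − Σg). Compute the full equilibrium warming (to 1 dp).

Total gain g = 0.088 + 0.512 + 0.088 = 0.688.
Amplification A = 1/(1 − 0.688) = 3.205.
ΔT = 1.45 × 3.205 = 4.6 K.

4.6 K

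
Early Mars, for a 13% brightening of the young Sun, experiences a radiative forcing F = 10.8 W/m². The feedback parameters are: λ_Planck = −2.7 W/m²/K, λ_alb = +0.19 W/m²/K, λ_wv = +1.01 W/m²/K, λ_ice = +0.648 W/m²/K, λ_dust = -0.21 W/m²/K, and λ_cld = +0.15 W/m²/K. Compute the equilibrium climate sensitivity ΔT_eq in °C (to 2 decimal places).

Net feedback parameter λ = (−2.7) + (+0.19) + (+1.01) + (+0.648) + (-0.21) + (+0.15) = -0.912 W/m²/K.
ΔT = −F/λ = −10.8/(-0.912) = 11.84 °C.

11.84 °C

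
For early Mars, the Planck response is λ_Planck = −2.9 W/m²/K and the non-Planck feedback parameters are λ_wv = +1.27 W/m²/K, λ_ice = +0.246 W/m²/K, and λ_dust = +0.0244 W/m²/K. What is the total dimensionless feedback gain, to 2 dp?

Convert to gains: g_wv = 1.27/2.9 = 0.4379; g_ice = 0.246/2.9 = 0.08483; g_dust = 0.0244/2.9 = 0.008414.
Total gain g = 0.531144.

0.53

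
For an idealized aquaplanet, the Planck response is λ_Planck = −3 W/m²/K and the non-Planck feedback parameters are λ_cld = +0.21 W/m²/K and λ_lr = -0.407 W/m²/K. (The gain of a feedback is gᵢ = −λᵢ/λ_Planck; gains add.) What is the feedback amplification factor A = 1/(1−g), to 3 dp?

Convert to gains: g_cld = 0.21/3 = 0.07; g_lr = -0.407/3 = -0.1357.
Total gain g = -0.0657.
A = 1/(1 + 0.0657) = 0.938.

0.938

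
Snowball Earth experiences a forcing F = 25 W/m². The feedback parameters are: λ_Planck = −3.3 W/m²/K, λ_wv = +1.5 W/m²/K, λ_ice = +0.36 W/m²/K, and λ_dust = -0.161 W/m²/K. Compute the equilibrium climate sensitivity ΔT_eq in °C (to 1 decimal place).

15.6 °C

Net feedback parameter λ = (−3.3) + (+1.5) + (+0.36) + (-0.161) = -1.601 W/m²/K.
ΔT = −F/λ = −25/(-1.601) = 15.6 °C.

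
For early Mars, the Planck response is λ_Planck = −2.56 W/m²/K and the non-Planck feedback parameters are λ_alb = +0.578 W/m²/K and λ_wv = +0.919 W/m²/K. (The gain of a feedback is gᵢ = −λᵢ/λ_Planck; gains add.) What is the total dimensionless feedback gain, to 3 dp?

Convert to gains: g_alb = 0.578/2.56 = 0.2258; g_wv = 0.919/2.56 = 0.359.
Total gain g = 0.5848.

0.585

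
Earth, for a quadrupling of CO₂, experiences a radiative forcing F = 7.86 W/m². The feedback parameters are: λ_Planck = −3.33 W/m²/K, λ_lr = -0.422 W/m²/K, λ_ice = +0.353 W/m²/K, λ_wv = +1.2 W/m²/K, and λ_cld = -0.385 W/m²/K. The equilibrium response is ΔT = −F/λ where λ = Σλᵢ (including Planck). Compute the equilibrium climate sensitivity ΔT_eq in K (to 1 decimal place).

Net feedback parameter λ = (−3.33) + (-0.422) + (+0.353) + (+1.2) + (-0.385) = -2.584 W/m²/K.
ΔT = −F/λ = −7.86/(-2.584) = 3.0 K.

3.0 K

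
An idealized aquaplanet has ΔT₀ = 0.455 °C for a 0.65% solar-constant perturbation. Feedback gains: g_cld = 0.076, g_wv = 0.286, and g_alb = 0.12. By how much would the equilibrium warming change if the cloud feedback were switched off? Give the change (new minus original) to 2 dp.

-0.11 °C

Original: g = 0.482, ΔT = 0.455/(1−0.482) = 0.8784 °C.
Without cloud: g' = 0.406, ΔT' = 0.455/(1−0.406) = 0.7660 °C.
Change = 0.7660 − 0.8784 = -0.11 °C.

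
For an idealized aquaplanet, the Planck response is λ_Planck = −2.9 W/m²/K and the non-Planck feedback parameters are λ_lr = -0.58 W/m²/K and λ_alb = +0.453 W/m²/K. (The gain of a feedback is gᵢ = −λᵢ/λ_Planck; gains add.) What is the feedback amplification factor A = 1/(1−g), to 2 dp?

0.96

Convert to gains: g_lr = -0.58/2.9 = -0.2; g_alb = 0.453/2.9 = 0.1562.
Total gain g = -0.0438.
A = 1/(1 + 0.0438) = 0.96.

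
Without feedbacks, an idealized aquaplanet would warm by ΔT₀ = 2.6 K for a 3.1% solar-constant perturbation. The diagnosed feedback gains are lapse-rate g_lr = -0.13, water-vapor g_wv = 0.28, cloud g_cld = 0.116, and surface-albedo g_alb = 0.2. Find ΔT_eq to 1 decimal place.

4.9 K

Total gain g = -0.13 + 0.28 + 0.116 + 0.2 = 0.466.
Amplification A = 1/(1 − 0.466) = 1.873.
ΔT = 2.6 × 1.873 = 4.9 K.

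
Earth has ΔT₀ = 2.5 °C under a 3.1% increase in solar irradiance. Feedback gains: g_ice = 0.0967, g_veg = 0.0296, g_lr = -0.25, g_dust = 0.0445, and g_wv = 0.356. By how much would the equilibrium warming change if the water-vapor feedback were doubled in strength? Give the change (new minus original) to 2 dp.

Original: g = 0.2768, ΔT = 2.5/(1−0.2768) = 3.4569 °C.
With doubled water-vapor: g' = 0.6328, ΔT' = 2.5/(1−0.6328) = 6.8083 °C.
Change = 6.8083 − 3.4569 = 3.35 °C.

3.35 °C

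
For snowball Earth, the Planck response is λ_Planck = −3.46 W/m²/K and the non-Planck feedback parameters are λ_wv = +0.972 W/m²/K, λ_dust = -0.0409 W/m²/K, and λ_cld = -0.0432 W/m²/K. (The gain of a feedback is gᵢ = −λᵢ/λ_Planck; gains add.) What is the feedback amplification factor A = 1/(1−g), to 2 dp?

1.35

Convert to gains: g_wv = 0.972/3.46 = 0.2809; g_dust = -0.0409/3.46 = -0.01182; g_cld = -0.0432/3.46 = -0.01249.
Total gain g = 0.25659.
A = 1/(1 − 0.25659) = 1.35.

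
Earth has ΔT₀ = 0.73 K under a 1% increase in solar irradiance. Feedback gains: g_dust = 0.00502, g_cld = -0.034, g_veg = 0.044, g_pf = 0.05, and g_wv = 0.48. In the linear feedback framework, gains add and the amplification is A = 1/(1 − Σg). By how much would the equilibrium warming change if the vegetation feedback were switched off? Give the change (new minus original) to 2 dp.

-0.14 K

Original: g = 0.54502, ΔT = 0.73/(1−0.54502) = 1.6045 K.
Without vegetation: g' = 0.50102, ΔT' = 0.73/(1−0.50102) = 1.4630 K.
Change = 1.4630 − 1.6045 = -0.14 K.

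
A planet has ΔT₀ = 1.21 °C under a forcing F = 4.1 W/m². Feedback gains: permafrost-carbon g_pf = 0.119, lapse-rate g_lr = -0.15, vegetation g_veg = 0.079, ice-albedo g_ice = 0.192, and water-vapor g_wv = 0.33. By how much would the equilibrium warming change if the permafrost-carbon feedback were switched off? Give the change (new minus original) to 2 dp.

-0.61 °C

Original: g = 0.57, ΔT = 1.21/(1−0.57) = 2.8140 °C.
Without permafrost-carbon: g' = 0.451, ΔT' = 1.21/(1−0.451) = 2.2040 °C.
Change = 2.2040 − 2.8140 = -0.61 °C.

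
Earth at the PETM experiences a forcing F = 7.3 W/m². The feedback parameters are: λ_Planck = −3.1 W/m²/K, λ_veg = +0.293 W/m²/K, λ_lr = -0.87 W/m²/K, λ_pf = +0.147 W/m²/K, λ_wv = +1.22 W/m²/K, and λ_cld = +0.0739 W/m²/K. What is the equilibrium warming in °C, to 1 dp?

Net feedback parameter λ = (−3.1) + (+0.293) + (-0.87) + (+0.147) + (+1.22) + (+0.0739) = -2.2361 W/m²/K.
ΔT = −F/λ = −7.3/(-2.2361) = 3.3 °C.

3.3 °C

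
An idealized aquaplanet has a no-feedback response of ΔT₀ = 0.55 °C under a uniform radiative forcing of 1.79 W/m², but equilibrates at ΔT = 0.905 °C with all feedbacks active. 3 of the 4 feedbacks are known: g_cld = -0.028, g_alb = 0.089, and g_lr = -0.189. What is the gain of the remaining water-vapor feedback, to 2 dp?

Amplification A = ΔT/ΔT₀ = 0.905/0.55 = 1.645.
Total gain g = 1 − 1/A = 1 − 1/1.645 = 0.3921.
Known gains sum to -0.028 + 0.089 − 0.189 = -0.128.
g_wv = 0.3921 + 0.128 = 0.52.

0.52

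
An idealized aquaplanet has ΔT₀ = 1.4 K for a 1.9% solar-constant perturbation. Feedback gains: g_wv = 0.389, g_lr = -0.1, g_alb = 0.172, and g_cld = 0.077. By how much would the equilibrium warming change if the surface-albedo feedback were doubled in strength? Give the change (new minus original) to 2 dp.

1.80 K

Original: g = 0.538, ΔT = 1.4/(1−0.538) = 3.0303 K.
With doubled surface-albedo: g' = 0.71, ΔT' = 1.4/(1−0.71) = 4.8276 K.
Change = 4.8276 − 3.0303 = 1.80 K.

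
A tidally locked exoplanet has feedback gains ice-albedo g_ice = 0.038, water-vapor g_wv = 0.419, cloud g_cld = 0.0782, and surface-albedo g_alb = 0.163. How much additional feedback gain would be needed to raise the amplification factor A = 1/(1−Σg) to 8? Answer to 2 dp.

0.18

Current total gain = 0.6982.
Target gain for A = 8: g* = 1 − 1/8 = 0.875.
Additional gain needed = 0.875 − 0.6982 = 0.18.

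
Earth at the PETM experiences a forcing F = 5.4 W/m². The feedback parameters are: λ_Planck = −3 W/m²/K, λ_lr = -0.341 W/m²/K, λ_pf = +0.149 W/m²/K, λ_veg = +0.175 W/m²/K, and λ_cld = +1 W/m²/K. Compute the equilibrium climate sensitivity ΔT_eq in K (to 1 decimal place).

Net feedback parameter λ = (−3) + (-0.341) + (+0.149) + (+0.175) + (+1) = -2.017 W/m²/K.
ΔT = −F/λ = −5.4/(-2.017) = 2.7 K.

2.7 K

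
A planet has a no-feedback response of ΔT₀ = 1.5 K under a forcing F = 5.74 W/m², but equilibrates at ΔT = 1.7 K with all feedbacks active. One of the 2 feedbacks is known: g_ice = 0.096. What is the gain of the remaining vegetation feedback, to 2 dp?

0.02

Amplification A = ΔT/ΔT₀ = 1.7/1.5 = 1.133.
Total gain g = 1 − 1/A = 1 − 1/1.133 = 0.1174.
The known gain is 0.096.
g_veg = 0.1174 − 0.096 = 0.02.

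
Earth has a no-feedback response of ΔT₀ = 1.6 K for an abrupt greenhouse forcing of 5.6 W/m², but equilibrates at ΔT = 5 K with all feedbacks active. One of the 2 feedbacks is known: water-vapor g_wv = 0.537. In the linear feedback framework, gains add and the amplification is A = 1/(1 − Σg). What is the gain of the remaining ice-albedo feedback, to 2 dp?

0.14

Amplification A = ΔT/ΔT₀ = 5/1.6 = 3.125.
Total gain g = 1 − 1/A = 1 − 1/3.125 = 0.68.
The known gain is 0.537.
g_ice = 0.68 − 0.537 = 0.14.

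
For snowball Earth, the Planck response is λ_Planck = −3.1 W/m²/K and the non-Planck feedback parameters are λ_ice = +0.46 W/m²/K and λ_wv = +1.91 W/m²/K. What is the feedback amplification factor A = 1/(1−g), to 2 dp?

4.25

Convert to gains: g_ice = 0.46/3.1 = 0.1484; g_wv = 1.91/3.1 = 0.6161.
Total gain g = 0.7645.
A = 1/(1 − 0.7645) = 4.25.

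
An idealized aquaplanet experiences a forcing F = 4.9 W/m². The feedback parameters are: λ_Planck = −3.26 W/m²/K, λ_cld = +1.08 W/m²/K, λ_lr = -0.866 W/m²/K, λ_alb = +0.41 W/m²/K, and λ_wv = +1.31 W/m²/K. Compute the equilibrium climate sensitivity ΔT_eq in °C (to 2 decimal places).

3.70 °C

Net feedback parameter λ = (−3.26) + (+1.08) + (-0.866) + (+0.41) + (+1.31) = -1.326 W/m²/K.
ΔT = −F/λ = −4.9/(-1.326) = 3.70 °C.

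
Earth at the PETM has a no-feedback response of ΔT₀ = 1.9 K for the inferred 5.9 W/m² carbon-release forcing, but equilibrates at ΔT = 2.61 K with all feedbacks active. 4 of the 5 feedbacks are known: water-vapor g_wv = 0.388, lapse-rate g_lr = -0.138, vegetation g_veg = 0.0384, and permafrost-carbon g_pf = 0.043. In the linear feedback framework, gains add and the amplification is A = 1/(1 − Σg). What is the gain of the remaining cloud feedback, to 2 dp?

-0.06

Amplification A = ΔT/ΔT₀ = 2.61/1.9 = 1.374.
Total gain g = 1 − 1/A = 1 − 1/1.374 = 0.2722.
Known gains sum to 0.388 − 0.138 + 0.0384 + 0.043 = 0.3314.
g_cld = 0.2722 − 0.3314 = -0.06.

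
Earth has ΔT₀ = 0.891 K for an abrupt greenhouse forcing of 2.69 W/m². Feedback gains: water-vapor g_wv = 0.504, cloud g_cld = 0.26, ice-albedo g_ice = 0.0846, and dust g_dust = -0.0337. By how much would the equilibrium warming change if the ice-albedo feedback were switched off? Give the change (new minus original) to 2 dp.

-1.51 K

Original: g = 0.8149, ΔT = 0.891/(1−0.8149) = 4.8136 K.
Without ice-albedo: g' = 0.7303, ΔT' = 0.891/(1−0.7303) = 3.3037 K.
Change = 3.3037 − 4.8136 = -1.51 K.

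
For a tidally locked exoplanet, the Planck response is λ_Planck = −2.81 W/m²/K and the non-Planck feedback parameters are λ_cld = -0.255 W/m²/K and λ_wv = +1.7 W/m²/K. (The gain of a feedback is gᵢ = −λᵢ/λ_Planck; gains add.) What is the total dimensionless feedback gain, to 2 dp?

0.51

Convert to gains: g_cld = -0.255/2.81 = -0.09075; g_wv = 1.7/2.81 = 0.605.
Total gain g = 0.51425.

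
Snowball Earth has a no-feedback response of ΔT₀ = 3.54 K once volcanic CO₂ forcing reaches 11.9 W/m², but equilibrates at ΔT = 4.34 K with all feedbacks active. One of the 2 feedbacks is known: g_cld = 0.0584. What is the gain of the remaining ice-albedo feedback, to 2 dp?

Amplification A = ΔT/ΔT₀ = 4.34/3.54 = 1.226.
Total gain g = 1 − 1/A = 1 − 1/1.226 = 0.1843.
The known gain is 0.0584.
g_ice = 0.1843 − 0.0584 = 0.13.

0.13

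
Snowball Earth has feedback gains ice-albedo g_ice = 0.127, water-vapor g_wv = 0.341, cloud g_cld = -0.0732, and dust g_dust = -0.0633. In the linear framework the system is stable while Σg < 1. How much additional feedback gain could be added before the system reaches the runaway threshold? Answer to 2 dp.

0.67

Current total gain = 0.127 + 0.341 − 0.0732 − 0.0633 = 0.3315.
Margin to runaway = 1 − 0.3315 = 0.67.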